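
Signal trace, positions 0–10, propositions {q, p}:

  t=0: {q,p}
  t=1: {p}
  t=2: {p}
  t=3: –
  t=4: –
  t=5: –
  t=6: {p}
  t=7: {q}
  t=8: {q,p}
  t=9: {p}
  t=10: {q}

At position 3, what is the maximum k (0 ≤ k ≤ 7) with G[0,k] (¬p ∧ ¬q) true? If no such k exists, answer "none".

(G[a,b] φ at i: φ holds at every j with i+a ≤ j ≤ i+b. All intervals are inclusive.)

2

(¬p ∧ ¬q) must hold from j=3 onward; find where it first fails.
  j=3: holds
  j=4: holds
  j=5: holds
  j=6: fails
Holds on [3,5], so largest k = 2.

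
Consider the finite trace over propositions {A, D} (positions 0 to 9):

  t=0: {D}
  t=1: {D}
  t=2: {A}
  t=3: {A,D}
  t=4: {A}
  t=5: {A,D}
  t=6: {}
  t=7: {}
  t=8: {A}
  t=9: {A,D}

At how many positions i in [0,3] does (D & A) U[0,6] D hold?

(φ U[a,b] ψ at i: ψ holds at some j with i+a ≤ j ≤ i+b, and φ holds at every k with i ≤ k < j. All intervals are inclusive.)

3

Evaluate at each i in [0,3]:
  i=0: ✓ (rhs at j=0)
  i=1: ✓ (rhs at j=1)
  i=2: ✗ (lhs fails at k=2 before rhs at j=3)
  i=3: ✓ (rhs at j=3)
Positions where it holds: {0, 1, 3} → 3.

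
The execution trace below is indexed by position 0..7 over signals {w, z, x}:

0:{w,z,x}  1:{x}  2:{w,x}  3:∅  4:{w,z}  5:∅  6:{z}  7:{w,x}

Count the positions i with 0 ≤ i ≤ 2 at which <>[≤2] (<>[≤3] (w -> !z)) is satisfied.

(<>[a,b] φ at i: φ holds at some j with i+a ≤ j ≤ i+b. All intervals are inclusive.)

3

Evaluate at each i in [0,2]:
  i=0: ✓ (witness j=0)
  i=1: ✓ (witness j=1)
  i=2: ✓ (witness j=2)
Positions where it holds: {0, 1, 2} → 3.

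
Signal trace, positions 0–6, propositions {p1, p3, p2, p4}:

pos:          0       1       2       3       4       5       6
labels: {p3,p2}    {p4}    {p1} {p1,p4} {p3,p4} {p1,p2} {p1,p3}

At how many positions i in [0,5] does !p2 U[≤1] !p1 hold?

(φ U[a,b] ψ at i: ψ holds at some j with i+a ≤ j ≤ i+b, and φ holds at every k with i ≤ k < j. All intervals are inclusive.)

4

Evaluate at each i in [0,5]:
  i=0: ✓ (rhs at j=0)
  i=1: ✓ (rhs at j=1)
  i=2: ✗ (no rhs in [2,3])
  i=3: ✓ (rhs at j=4; lhs holds on [3,3])
  i=4: ✓ (rhs at j=4)
  i=5: ✗ (no rhs in [5,6])
Positions where it holds: {0, 1, 3, 4} → 4.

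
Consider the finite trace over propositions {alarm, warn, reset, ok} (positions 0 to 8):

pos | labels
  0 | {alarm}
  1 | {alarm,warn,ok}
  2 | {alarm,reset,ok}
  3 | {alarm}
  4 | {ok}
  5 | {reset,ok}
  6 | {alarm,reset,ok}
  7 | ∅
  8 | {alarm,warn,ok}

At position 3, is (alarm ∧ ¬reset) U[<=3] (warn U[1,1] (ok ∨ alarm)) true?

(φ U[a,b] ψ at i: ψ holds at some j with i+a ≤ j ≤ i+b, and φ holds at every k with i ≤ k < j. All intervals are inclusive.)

Need some j in [3,6] with (warn U[1,1] (ok ∨ alarm)), and (alarm ∧ ¬reset) at every k in [3,j-1].
  j=3: (warn U[1,1] (ok ∨ alarm)) — fails.
  j=4: (warn U[1,1] (ok ∨ alarm)) — fails.
  j=5: (warn U[1,1] (ok ∨ alarm)) — fails.
  j=6: (warn U[1,1] (ok ∨ alarm)) — fails.
No j in the window works → until fails.

False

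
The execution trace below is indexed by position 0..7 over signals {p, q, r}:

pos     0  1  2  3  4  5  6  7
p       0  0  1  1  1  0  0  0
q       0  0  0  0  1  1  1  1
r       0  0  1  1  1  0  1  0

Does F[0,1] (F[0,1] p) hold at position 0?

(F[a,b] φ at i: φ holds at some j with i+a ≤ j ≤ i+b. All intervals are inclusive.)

Check F[0,1] p at each j in [0,1]:
  j=0: fails (none in [0,1])
  j=1: holds (witness at 2)
Found at j=1 → formula holds.

Holds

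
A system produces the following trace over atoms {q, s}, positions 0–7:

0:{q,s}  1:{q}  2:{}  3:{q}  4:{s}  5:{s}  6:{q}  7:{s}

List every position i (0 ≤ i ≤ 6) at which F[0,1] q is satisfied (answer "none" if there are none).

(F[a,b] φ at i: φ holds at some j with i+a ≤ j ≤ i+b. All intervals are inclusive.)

Evaluate at each i in [0,6]:
  i=0: ✓ (witness j=0)
  i=1: ✓ (witness j=1)
  i=2: ✓ (witness j=3)
  i=3: ✓ (witness j=3)
  i=4: ✗ (none in [4,5])
  i=5: ✓ (witness j=6)
  i=6: ✓ (witness j=6)

0, 1, 2, 3, 5, 6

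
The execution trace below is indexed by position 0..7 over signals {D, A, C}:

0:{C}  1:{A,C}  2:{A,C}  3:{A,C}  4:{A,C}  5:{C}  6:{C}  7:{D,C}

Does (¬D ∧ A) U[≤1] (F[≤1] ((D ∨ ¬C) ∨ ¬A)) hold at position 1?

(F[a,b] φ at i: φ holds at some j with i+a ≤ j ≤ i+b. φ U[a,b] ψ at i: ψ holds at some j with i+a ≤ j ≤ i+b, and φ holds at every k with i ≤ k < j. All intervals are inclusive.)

False

Need some j in [1,2] with F[≤1] ((D ∨ ¬C) ∨ ¬A), and (¬D ∧ A) at every k in [1,j-1].
  j=1: F[≤1] ((D ∨ ¬C) ∨ ¬A) — fails (none in [1,2]).
  j=2: F[≤1] ((D ∨ ¬C) ∨ ¬A) — fails (none in [2,3]).
No j in the window works → until fails.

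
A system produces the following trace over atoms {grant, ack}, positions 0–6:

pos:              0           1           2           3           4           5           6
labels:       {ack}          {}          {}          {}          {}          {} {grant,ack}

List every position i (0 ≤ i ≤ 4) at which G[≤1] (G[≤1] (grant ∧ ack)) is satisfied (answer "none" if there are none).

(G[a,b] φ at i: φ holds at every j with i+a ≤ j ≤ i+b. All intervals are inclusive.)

Evaluate at each i in [0,4]:
  i=0: ✗ (fails at j=0)
  i=1: ✗ (fails at j=1)
  i=2: ✗ (fails at j=2)
  i=3: ✗ (fails at j=3)
  i=4: ✗ (fails at j=4)

none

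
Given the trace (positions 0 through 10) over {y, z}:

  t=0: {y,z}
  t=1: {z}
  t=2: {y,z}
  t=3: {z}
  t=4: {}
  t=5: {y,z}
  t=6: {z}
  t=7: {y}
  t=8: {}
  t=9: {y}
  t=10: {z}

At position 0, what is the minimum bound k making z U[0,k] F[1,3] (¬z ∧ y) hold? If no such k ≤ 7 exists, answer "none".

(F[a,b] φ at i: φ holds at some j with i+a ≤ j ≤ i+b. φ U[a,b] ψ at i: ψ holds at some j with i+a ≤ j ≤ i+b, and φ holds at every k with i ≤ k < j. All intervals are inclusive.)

4

Need earliest j ≥ 0 with F[1,3] (¬z ∧ y), and z at every k in [0,j-1].
  j=0: rhs fails.
  j=1: rhs fails.
  j=2: rhs fails.
  j=3: rhs fails.
  j=4: rhs holds; lhs holds on [0,3]. k = 4.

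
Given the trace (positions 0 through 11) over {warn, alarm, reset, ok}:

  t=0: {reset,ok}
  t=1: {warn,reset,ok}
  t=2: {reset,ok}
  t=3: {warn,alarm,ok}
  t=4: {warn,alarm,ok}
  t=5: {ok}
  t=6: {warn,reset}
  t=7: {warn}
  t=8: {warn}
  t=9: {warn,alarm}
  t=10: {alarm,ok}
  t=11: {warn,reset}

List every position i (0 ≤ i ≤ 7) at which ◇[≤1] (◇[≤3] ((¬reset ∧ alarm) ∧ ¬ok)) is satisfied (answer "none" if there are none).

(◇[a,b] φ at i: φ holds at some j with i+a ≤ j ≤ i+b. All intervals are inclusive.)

Evaluate at each i in [0,7]:
  i=0: ✗ (none in [0,1])
  i=1: ✗ (none in [1,2])
  i=2: ✗ (none in [2,3])
  i=3: ✗ (none in [3,4])
  i=4: ✗ (none in [4,5])
  i=5: ✓ (witness j=6)
  i=6: ✓ (witness j=6)
  i=7: ✓ (witness j=7)

5, 6, 7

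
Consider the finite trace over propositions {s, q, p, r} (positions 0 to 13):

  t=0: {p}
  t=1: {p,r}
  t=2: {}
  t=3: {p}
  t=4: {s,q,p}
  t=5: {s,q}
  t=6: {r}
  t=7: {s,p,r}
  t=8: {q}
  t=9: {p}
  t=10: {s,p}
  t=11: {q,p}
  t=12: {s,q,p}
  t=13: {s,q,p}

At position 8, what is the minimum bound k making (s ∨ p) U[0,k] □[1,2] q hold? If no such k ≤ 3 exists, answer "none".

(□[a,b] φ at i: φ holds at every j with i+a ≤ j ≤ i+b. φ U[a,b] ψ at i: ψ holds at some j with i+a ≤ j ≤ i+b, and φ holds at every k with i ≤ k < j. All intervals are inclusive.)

Need earliest j ≥ 8 with □[1,2] q, and (s ∨ p) at every k in [8,j-1].
  j=8: rhs fails.
  j=9: rhs fails.
  j=10: rhs holds but lhs fails at k=8.
  j=11: rhs holds but lhs fails at k=8.
No witness within the range → none.

none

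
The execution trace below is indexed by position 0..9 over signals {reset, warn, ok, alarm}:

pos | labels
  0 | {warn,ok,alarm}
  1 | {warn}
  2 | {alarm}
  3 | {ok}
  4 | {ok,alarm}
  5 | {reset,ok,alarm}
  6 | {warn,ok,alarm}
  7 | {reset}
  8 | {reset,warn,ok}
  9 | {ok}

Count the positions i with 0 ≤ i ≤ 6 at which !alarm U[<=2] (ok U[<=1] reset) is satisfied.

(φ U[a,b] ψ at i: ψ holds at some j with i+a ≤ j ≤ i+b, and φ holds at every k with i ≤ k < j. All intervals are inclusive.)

Evaluate at each i in [0,6]:
  i=0: ✗ (no rhs in [0,2])
  i=1: ✗ (no rhs in [1,3])
  i=2: ✗ (lhs fails at k=2 before rhs at j=4)
  i=3: ✓ (rhs at j=4; lhs holds on [3,3])
  i=4: ✓ (rhs at j=4)
  i=5: ✓ (rhs at j=5)
  i=6: ✓ (rhs at j=6)
Positions where it holds: {3, 4, 5, 6} → 4.

4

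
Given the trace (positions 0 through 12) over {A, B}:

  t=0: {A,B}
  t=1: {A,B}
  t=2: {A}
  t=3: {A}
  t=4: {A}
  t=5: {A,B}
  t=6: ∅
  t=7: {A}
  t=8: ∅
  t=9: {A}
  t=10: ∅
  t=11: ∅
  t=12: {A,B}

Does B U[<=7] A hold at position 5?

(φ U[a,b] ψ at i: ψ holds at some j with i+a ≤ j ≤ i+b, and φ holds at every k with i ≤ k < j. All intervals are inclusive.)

True

Need some j in [5,12] with A, and B at every k in [5,j-1].
  j=5: A holds; no prefix to check → satisfied.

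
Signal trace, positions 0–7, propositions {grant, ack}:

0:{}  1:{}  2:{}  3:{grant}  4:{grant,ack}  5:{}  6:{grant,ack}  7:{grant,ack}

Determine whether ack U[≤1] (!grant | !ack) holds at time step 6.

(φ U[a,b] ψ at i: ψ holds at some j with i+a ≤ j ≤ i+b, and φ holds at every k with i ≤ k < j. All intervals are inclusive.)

No

Need some j in [6,7] with (!grant | !ack), and ack at every k in [6,j-1].
  j=6: (!grant | !ack) false.
  j=7: (!grant | !ack) false.
No j in the window works → until fails.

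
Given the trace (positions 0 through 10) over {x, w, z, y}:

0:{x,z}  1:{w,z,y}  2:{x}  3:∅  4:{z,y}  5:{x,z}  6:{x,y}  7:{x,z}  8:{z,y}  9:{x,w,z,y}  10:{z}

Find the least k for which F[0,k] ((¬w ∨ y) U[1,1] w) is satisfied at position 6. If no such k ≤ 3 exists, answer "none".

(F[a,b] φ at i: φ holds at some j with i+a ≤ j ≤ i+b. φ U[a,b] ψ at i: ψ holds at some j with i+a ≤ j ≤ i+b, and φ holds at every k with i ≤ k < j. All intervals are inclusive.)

Scan j = 6,7,… for ((¬w ∨ y) U[1,1] w):
  j=6: fails
  j=7: fails
  j=8: holds
First hit at j=8, so smallest k = 8-6 = 2.

2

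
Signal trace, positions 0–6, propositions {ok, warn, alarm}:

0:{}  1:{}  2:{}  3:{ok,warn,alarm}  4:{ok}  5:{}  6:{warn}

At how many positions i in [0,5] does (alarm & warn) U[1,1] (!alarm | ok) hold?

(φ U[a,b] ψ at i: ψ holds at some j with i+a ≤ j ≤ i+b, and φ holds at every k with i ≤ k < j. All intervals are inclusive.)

1

Evaluate at each i in [0,5]:
  i=0: ✗ (lhs fails at k=0 before rhs at j=1)
  i=1: ✗ (lhs fails at k=1 before rhs at j=2)
  i=2: ✗ (lhs fails at k=2 before rhs at j=3)
  i=3: ✓ (rhs at j=4; lhs holds on [3,3])
  i=4: ✗ (lhs fails at k=4 before rhs at j=5)
  i=5: ✗ (lhs fails at k=5 before rhs at j=6)
Positions where it holds: {3} → 1.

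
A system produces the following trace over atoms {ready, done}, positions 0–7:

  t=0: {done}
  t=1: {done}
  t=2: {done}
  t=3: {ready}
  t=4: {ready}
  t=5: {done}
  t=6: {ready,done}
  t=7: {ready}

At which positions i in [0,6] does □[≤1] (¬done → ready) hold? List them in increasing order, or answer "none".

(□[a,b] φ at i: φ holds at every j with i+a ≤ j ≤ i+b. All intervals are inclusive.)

Evaluate at each i in [0,6]:
  i=0: ✓ (all of [0,1])
  i=1: ✓ (all of [1,2])
  i=2: ✓ (all of [2,3])
  i=3: ✓ (all of [3,4])
  i=4: ✓ (all of [4,5])
  i=5: ✓ (all of [5,6])
  i=6: ✓ (all of [6,7])

0, 1, 2, 3, 4, 5, 6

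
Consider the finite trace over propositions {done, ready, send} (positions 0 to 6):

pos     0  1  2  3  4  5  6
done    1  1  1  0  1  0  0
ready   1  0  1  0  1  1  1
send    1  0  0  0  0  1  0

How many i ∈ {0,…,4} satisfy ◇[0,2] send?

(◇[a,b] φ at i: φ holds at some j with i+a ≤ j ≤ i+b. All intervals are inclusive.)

Evaluate at each i in [0,4]:
  i=0: ✓ (witness j=0)
  i=1: ✗ (none in [1,3])
  i=2: ✗ (none in [2,4])
  i=3: ✓ (witness j=5)
  i=4: ✓ (witness j=5)
Positions where it holds: {0, 3, 4} → 3.

3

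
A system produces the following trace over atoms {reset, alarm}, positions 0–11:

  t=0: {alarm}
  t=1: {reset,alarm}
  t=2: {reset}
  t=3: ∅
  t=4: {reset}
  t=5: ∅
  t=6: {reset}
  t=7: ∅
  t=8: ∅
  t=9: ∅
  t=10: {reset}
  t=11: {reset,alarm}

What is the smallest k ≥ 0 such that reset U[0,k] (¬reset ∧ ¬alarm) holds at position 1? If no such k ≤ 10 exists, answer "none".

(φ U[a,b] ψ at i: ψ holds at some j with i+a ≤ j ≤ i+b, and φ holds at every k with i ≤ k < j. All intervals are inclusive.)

2

Need earliest j ≥ 1 with (¬reset ∧ ¬alarm), and reset at every k in [1,j-1].
  j=1: rhs fails.
  j=2: rhs fails.
  j=3: rhs holds; lhs holds on [1,2]. k = 2.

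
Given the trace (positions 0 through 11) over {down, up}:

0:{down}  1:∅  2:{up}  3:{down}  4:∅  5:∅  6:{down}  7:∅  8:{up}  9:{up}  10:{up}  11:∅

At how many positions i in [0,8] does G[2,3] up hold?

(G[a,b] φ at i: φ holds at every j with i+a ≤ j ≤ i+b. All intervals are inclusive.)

Evaluate at each i in [0,8]:
  i=0: ✗ (fails at j=3)
  i=1: ✗ (fails at j=3)
  i=2: ✗ (fails at j=4)
  i=3: ✗ (fails at j=5)
  i=4: ✗ (fails at j=6)
  i=5: ✗ (fails at j=7)
  i=6: ✓ (all of [8,9])
  i=7: ✓ (all of [9,10])
  i=8: ✗ (fails at j=11)
Positions where it holds: {6, 7} → 2.

2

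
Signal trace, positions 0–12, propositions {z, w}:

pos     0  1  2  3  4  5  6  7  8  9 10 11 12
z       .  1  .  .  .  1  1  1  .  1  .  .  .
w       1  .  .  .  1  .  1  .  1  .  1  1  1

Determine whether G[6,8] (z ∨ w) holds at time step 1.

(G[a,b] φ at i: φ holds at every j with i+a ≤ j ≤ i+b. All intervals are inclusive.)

Holds

Check (z ∨ w) at every j in [7,9]:
  j=7: true
  j=8: true
  j=9: true
All positions satisfy it → formula holds.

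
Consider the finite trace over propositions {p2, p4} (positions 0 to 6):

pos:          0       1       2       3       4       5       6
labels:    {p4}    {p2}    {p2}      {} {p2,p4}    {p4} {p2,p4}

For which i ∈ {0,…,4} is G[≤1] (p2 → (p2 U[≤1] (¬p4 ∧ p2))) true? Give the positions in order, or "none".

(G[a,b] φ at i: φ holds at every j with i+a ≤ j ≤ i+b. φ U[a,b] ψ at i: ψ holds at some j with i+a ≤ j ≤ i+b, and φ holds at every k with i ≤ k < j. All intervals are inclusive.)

0, 1, 2

Evaluate at each i in [0,4]:
  i=0: ✓ (all of [0,1])
  i=1: ✓ (all of [1,2])
  i=2: ✓ (all of [2,3])
  i=3: ✗ (fails at j=4)
  i=4: ✗ (fails at j=4)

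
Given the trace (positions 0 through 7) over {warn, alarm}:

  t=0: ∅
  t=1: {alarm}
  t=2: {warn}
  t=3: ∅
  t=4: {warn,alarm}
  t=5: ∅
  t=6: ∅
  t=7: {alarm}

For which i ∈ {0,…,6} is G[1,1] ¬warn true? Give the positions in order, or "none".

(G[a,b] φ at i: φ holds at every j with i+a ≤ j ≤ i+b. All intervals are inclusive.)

0, 2, 4, 5, 6

Evaluate at each i in [0,6]:
  i=0: ✓ (all of [1,1])
  i=1: ✗ (fails at j=2)
  i=2: ✓ (all of [3,3])
  i=3: ✗ (fails at j=4)
  i=4: ✓ (all of [5,5])
  i=5: ✓ (all of [6,6])
  i=6: ✓ (all of [7,7])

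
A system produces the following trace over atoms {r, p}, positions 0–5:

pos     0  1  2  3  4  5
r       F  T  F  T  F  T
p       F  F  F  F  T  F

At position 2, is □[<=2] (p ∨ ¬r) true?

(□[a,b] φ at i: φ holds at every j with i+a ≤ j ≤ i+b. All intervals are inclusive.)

Check (p ∨ ¬r) at every j in [2,4]:
  j=2: true
  j=3: false
  j=4: true
Fails at j=3 → formula fails.

No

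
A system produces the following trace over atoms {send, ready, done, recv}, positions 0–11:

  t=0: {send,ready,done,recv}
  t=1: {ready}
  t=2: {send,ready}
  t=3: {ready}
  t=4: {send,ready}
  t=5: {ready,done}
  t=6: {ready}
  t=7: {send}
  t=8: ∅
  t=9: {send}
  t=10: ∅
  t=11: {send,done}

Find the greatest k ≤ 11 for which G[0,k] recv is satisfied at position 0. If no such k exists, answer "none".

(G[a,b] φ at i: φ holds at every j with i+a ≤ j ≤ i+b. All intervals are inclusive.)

recv must hold from j=0 onward; find where it first fails.
  j=0: holds
  j=1: fails
Holds on [0,0], so largest k = 0.

0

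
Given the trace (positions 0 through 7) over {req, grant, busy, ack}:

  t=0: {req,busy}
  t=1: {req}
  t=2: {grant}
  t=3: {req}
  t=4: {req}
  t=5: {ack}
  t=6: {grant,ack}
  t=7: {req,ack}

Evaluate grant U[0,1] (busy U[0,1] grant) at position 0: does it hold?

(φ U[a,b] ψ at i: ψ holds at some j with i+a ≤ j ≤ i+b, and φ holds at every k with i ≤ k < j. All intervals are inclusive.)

False

Need some j in [0,1] with (busy U[0,1] grant), and grant at every k in [0,j-1].
  j=0: (busy U[0,1] grant) — fails.
  j=1: (busy U[0,1] grant) — fails.
No j in the window works → until fails.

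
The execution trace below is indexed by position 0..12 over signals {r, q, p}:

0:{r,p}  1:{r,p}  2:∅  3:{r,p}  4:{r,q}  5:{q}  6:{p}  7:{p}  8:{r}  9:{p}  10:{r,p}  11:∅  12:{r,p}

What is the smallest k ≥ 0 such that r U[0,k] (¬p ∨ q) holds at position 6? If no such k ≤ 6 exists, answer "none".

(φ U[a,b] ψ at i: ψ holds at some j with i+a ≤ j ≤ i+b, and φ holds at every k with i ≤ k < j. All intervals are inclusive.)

none

Need earliest j ≥ 6 with (¬p ∨ q), and r at every k in [6,j-1].
  j=6: rhs fails.
  j=7: rhs fails.
  j=8: rhs holds but lhs fails at k=6.
  j=9: rhs fails.
  j=10: rhs fails.
  j=11: rhs holds but lhs fails at k=6.
  j=12: rhs fails.
No witness within the range → none.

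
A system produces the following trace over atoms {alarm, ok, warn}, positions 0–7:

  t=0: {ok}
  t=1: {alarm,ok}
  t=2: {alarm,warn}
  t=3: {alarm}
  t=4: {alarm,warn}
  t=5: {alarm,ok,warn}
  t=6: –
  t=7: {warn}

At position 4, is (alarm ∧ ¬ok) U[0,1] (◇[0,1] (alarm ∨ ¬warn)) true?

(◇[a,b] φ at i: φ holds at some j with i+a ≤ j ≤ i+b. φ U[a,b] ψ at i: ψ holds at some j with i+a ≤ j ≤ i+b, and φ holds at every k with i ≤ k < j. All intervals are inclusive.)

Need some j in [4,5] with ◇[0,1] (alarm ∨ ¬warn), and (alarm ∧ ¬ok) at every k in [4,j-1].
  j=4: ◇[0,1] (alarm ∨ ¬warn) holds; no prefix to check → satisfied.

True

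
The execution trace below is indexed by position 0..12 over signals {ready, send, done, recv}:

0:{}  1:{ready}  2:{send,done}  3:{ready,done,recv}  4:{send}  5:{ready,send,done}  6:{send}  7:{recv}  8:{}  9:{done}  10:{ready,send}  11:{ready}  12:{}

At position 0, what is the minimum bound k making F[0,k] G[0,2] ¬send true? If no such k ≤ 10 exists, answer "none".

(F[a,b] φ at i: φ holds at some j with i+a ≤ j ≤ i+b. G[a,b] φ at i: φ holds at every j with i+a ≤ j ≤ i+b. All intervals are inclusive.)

7

Scan j = 0,1,… for G[0,2] ¬send:
  j=0: fails
  j=1: fails
  j=2: fails
  j=3: fails
  j=4: fails
  j=5: fails
  j=6: fails
  j=7: holds
First hit at j=7, so smallest k = 7-0 = 7.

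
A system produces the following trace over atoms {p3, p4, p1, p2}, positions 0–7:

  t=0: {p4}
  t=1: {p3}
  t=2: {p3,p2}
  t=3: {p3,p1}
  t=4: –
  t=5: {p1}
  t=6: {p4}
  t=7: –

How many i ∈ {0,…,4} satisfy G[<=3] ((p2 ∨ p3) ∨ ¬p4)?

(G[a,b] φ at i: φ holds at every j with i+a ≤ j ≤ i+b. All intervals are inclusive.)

Evaluate at each i in [0,4]:
  i=0: ✗ (fails at j=0)
  i=1: ✓ (all of [1,4])
  i=2: ✓ (all of [2,5])
  i=3: ✗ (fails at j=6)
  i=4: ✗ (fails at j=6)
Positions where it holds: {1, 2} → 2.

2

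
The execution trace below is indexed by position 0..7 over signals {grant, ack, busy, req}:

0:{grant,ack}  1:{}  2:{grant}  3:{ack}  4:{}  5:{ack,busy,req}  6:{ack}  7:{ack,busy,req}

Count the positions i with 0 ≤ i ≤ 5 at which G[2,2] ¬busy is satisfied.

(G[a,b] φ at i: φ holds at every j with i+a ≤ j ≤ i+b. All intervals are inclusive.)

4

Evaluate at each i in [0,5]:
  i=0: ✓ (all of [2,2])
  i=1: ✓ (all of [3,3])
  i=2: ✓ (all of [4,4])
  i=3: ✗ (fails at j=5)
  i=4: ✓ (all of [6,6])
  i=5: ✗ (fails at j=7)
Positions where it holds: {0, 1, 2, 4} → 4.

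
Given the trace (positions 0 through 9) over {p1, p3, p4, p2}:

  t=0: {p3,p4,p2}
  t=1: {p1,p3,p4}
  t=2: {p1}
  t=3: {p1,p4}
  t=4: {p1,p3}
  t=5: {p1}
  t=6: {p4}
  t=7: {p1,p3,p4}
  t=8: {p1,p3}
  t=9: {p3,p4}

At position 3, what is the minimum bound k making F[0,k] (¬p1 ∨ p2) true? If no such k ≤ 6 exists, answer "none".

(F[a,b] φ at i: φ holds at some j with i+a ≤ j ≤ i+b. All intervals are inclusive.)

Scan j = 3,4,… for (¬p1 ∨ p2):
  j=3: fails
  j=4: fails
  j=5: fails
  j=6: holds
First hit at j=6, so smallest k = 6-3 = 3.

3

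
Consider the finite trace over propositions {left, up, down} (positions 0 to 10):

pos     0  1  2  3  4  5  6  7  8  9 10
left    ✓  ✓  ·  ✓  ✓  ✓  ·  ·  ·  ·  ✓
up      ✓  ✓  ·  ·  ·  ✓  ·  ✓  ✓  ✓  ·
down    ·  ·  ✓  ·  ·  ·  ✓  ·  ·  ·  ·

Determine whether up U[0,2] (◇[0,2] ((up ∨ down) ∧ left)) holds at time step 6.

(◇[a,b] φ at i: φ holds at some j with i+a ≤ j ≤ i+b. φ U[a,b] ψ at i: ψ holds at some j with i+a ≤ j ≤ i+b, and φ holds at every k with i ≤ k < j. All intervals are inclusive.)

False

Need some j in [6,8] with ◇[0,2] ((up ∨ down) ∧ left), and up at every k in [6,j-1].
  j=6: ◇[0,2] ((up ∨ down) ∧ left) — fails (none in [6,8]).
  j=7: ◇[0,2] ((up ∨ down) ∧ left) — fails (none in [7,9]).
  j=8: ◇[0,2] ((up ∨ down) ∧ left) — fails (none in [8,10]).
No j in the window works → until fails.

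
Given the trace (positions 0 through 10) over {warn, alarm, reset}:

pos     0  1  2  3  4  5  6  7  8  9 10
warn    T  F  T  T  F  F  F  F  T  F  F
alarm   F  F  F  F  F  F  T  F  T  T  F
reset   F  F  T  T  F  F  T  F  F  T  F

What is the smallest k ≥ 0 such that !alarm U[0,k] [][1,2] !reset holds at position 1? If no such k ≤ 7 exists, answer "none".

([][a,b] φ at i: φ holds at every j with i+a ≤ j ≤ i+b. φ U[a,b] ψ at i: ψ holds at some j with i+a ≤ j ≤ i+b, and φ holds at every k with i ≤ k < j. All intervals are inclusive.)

2

Need earliest j ≥ 1 with [][1,2] !reset, and !alarm at every k in [1,j-1].
  j=1: rhs fails.
  j=2: rhs fails.
  j=3: rhs holds; lhs holds on [1,2]. k = 2.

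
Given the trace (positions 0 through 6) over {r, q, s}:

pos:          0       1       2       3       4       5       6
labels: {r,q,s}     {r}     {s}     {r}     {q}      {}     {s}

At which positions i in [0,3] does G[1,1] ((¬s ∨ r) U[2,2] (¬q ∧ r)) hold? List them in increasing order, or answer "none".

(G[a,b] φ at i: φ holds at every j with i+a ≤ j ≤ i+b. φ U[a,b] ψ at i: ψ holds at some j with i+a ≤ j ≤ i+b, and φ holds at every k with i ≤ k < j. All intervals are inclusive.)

Evaluate at each i in [0,3]:
  i=0: ✗ (fails at j=1)
  i=1: ✗ (fails at j=2)
  i=2: ✗ (fails at j=3)
  i=3: ✗ (fails at j=4)

none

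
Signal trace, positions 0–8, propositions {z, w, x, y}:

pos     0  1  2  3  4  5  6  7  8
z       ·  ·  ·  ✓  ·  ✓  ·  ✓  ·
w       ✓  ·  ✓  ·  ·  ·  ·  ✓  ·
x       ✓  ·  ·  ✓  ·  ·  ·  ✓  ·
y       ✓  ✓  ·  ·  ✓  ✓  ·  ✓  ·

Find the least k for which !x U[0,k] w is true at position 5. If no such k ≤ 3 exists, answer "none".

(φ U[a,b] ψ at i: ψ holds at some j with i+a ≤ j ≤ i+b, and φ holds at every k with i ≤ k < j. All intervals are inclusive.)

Need earliest j ≥ 5 with w, and !x at every k in [5,j-1].
  j=5: rhs fails.
  j=6: rhs fails.
  j=7: rhs holds; lhs holds on [5,6]. k = 2.

2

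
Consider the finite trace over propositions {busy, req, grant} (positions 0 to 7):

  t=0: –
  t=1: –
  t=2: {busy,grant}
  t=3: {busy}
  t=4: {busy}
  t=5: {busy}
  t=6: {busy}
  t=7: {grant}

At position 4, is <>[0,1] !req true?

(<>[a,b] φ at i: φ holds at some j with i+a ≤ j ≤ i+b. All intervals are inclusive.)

Check !req at each j in [4,5]:
  j=4: true
  j=5: true
Found at j=4 → formula holds.

True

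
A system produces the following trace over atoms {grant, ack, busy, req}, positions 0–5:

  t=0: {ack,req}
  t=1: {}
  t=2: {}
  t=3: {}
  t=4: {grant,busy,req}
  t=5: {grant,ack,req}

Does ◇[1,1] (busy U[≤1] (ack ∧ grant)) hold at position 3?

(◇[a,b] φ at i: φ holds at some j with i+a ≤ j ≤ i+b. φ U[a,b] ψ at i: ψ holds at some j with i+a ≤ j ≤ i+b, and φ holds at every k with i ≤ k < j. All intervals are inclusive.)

Holds

Check (busy U[≤1] (ack ∧ grant)) at each j in [4,4]:
  j=4: holds
Found at j=4 → formula holds.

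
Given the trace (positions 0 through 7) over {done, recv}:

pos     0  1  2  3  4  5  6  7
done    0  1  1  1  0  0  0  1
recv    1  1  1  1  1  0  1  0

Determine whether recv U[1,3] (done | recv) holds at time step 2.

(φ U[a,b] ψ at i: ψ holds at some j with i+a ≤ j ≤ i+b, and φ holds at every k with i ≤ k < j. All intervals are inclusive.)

Need some j in [3,5] with (done | recv), and recv at every k in [2,j-1].
  j=3: (done | recv) holds; recv holds at every k in [2,2] → satisfied.

Holds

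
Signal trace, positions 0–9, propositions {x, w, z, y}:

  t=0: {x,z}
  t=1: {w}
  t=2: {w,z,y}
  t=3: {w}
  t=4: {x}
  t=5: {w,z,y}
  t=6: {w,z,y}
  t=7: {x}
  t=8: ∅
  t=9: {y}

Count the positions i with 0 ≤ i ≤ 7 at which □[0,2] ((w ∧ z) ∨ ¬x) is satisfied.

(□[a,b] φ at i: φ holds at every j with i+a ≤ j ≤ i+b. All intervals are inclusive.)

Evaluate at each i in [0,7]:
  i=0: ✗ (fails at j=0)
  i=1: ✓ (all of [1,3])
  i=2: ✗ (fails at j=4)
  i=3: ✗ (fails at j=4)
  i=4: ✗ (fails at j=4)
  i=5: ✗ (fails at j=7)
  i=6: ✗ (fails at j=7)
  i=7: ✗ (fails at j=7)
Positions where it holds: {1} → 1.

1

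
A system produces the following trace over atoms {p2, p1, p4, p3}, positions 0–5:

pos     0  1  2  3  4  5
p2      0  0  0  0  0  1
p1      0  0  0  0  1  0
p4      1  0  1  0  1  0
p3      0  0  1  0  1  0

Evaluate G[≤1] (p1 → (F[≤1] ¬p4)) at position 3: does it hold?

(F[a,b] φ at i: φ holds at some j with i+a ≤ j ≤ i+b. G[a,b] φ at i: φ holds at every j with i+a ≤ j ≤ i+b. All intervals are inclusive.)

Holds

Check (p1 → (F[≤1] ¬p4)) at every j in [3,4]:
  j=3: antecedent false → ✓
  j=4: antecedent true; consequent holds (witness at 5) → ✓
All positions satisfy it → formula holds.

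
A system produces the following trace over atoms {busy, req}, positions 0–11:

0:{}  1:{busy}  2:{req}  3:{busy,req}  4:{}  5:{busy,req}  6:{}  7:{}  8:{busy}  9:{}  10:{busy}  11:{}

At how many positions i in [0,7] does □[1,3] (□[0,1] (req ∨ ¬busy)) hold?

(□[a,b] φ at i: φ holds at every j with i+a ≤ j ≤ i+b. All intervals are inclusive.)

Evaluate at each i in [0,7]:
  i=0: ✗ (fails at j=1)
  i=1: ✓ (all of [2,4])
  i=2: ✓ (all of [3,5])
  i=3: ✓ (all of [4,6])
  i=4: ✗ (fails at j=7)
  i=5: ✗ (fails at j=7)
  i=6: ✗ (fails at j=7)
  i=7: ✗ (fails at j=8)
Positions where it holds: {1, 2, 3} → 3.

3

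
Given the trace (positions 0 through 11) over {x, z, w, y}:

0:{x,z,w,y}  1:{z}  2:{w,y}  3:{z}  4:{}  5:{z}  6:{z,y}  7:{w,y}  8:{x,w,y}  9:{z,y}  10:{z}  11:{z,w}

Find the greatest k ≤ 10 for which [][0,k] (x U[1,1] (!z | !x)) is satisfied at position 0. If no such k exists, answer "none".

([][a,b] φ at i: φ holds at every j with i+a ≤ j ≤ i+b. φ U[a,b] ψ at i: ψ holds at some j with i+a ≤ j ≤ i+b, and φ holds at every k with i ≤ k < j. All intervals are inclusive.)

(x U[1,1] (!z | !x)) must hold from j=0 onward; find where it first fails.
  j=0: holds
  j=1: fails
Holds on [0,0], so largest k = 0.

0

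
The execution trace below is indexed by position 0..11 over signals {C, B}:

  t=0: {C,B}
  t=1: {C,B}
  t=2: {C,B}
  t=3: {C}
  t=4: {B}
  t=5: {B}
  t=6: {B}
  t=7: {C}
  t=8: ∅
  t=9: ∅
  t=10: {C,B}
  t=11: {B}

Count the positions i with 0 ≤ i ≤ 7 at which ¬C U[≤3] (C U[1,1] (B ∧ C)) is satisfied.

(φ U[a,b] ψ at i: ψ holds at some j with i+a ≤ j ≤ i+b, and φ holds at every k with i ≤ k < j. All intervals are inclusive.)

Evaluate at each i in [0,7]:
  i=0: ✓ (rhs at j=0)
  i=1: ✓ (rhs at j=1)
  i=2: ✗ (no rhs in [2,5])
  i=3: ✗ (no rhs in [3,6])
  i=4: ✗ (no rhs in [4,7])
  i=5: ✗ (no rhs in [5,8])
  i=6: ✗ (no rhs in [6,9])
  i=7: ✗ (no rhs in [7,10])
Positions where it holds: {0, 1} → 2.

2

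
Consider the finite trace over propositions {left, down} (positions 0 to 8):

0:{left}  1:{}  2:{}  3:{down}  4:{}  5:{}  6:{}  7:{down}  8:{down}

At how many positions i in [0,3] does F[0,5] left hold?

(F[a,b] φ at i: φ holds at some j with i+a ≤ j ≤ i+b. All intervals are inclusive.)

1

Evaluate at each i in [0,3]:
  i=0: ✓ (witness j=0)
  i=1: ✗ (none in [1,6])
  i=2: ✗ (none in [2,7])
  i=3: ✗ (none in [3,8])
Positions where it holds: {0} → 1.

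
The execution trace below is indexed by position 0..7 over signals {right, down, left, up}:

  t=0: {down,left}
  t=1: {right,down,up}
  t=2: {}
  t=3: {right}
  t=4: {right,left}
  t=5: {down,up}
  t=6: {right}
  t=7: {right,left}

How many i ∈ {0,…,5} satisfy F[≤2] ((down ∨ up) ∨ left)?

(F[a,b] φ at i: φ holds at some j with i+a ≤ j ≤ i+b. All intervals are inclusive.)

6

Evaluate at each i in [0,5]:
  i=0: ✓ (witness j=0)
  i=1: ✓ (witness j=1)
  i=2: ✓ (witness j=4)
  i=3: ✓ (witness j=4)
  i=4: ✓ (witness j=4)
  i=5: ✓ (witness j=5)
Positions where it holds: {0, 1, 2, 3, 4, 5} → 6.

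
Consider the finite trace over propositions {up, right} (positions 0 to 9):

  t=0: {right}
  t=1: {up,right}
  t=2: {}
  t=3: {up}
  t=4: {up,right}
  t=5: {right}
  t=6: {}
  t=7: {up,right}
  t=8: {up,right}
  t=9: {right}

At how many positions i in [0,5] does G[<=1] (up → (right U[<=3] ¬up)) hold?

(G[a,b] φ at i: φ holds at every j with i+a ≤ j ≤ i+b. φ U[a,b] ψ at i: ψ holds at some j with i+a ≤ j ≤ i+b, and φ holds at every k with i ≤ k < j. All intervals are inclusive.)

Evaluate at each i in [0,5]:
  i=0: ✓ (all of [0,1])
  i=1: ✓ (all of [1,2])
  i=2: ✗ (fails at j=3)
  i=3: ✗ (fails at j=3)
  i=4: ✓ (all of [4,5])
  i=5: ✓ (all of [5,6])
Positions where it holds: {0, 1, 4, 5} → 4.

4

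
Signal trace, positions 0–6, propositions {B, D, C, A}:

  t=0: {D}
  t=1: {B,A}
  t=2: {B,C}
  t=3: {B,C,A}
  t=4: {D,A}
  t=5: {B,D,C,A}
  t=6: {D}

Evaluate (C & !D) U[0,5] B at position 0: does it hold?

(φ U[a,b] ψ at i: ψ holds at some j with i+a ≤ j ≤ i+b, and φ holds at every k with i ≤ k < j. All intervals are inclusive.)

Need some j in [0,5] with B, and (C & !D) at every k in [0,j-1].
  j=0: B false.
  j=1: B holds, but (C & !D) fails at k=0 → not this j.
  j=2: B holds, but (C & !D) fails at k=0 → not this j.
  j=3: B holds, but (C & !D) fails at k=0 → not this j.
  j=4: B false.
  j=5: B holds, but (C & !D) fails at k=0 → not this j.
No j in the window works → until fails.

False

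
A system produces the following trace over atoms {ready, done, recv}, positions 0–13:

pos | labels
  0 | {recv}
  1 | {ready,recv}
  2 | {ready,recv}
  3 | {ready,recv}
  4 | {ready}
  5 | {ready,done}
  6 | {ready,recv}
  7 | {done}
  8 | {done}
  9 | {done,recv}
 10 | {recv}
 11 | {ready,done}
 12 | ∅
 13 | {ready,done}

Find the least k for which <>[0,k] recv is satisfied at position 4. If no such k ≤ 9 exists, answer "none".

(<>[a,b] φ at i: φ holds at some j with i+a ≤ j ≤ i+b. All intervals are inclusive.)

2

Scan j = 4,5,… for recv:
  j=4: fails
  j=5: fails
  j=6: holds
First hit at j=6, so smallest k = 6-4 = 2.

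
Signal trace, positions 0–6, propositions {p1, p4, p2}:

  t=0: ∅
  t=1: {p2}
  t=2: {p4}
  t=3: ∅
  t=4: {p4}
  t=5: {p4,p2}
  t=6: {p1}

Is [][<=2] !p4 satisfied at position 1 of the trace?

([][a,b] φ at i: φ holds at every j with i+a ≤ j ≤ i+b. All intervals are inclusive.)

Check !p4 at every j in [1,3]:
  j=1: true
  j=2: false
  j=3: true
Fails at j=2 → formula fails.

False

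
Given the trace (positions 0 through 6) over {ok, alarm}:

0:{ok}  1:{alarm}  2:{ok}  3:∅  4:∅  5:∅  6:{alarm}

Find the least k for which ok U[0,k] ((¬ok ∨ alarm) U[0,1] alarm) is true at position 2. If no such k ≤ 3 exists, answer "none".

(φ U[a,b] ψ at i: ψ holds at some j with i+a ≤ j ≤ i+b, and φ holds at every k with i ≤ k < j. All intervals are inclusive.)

Need earliest j ≥ 2 with ((¬ok ∨ alarm) U[0,1] alarm), and ok at every k in [2,j-1].
  j=2: rhs fails.
  j=3: rhs fails.
  j=4: rhs fails.
  j=5: rhs holds but lhs fails at k=3.
No witness within the range → none.

none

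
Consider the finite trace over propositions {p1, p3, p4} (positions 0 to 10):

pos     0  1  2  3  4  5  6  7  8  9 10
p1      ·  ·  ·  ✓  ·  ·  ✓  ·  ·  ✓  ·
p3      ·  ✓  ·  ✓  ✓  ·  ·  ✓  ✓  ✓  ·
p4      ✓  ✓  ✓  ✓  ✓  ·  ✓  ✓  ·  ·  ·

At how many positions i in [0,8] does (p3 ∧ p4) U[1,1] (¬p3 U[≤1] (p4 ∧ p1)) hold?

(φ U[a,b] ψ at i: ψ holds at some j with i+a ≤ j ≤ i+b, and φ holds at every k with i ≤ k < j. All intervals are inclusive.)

Evaluate at each i in [0,8]:
  i=0: ✗ (no rhs in [1,1])
  i=1: ✓ (rhs at j=2; lhs holds on [1,1])
  i=2: ✗ (lhs fails at k=2 before rhs at j=3)
  i=3: ✗ (no rhs in [4,4])
  i=4: ✓ (rhs at j=5; lhs holds on [4,4])
  i=5: ✗ (lhs fails at k=5 before rhs at j=6)
  i=6: ✗ (no rhs in [7,7])
  i=7: ✗ (no rhs in [8,8])
  i=8: ✗ (no rhs in [9,9])
Positions where it holds: {1, 4} → 2.

2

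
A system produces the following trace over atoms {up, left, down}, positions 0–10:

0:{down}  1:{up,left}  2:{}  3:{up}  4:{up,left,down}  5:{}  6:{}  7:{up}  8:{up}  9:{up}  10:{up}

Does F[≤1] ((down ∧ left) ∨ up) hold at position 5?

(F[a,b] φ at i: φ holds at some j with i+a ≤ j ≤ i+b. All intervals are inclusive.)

False

Check ((down ∧ left) ∨ up) at each j in [5,6]:
  j=5: false
  j=6: false
No position in the window satisfies it → formula fails.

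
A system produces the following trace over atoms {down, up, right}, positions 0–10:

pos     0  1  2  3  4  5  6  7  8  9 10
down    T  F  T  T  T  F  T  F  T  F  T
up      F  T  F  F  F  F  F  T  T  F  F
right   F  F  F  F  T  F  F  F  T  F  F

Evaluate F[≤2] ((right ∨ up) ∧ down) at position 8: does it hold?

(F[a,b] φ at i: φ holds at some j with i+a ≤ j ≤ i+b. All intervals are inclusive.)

Check ((right ∨ up) ∧ down) at each j in [8,10]:
  j=8: true
  j=9: false
  j=10: false
Found at j=8 → formula holds.

True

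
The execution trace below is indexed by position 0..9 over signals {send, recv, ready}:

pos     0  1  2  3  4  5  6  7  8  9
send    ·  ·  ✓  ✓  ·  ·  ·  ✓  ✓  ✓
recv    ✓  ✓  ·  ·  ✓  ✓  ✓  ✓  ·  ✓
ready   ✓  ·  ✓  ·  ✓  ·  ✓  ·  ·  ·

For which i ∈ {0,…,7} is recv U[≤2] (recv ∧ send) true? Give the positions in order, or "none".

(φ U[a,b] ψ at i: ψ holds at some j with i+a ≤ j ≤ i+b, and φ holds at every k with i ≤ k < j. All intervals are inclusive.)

5, 6, 7

Evaluate at each i in [0,7]:
  i=0: ✗ (no rhs in [0,2])
  i=1: ✗ (no rhs in [1,3])
  i=2: ✗ (no rhs in [2,4])
  i=3: ✗ (no rhs in [3,5])
  i=4: ✗ (no rhs in [4,6])
  i=5: ✓ (rhs at j=7; lhs holds on [5,6])
  i=6: ✓ (rhs at j=7; lhs holds on [6,6])
  i=7: ✓ (rhs at j=7)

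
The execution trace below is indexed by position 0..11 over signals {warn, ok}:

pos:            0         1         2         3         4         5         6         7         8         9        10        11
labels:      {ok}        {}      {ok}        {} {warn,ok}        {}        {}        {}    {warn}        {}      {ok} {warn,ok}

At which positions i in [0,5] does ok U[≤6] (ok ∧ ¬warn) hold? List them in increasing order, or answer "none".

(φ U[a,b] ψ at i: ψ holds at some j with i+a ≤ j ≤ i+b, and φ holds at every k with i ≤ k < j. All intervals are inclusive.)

Evaluate at each i in [0,5]:
  i=0: ✓ (rhs at j=0)
  i=1: ✗ (lhs fails at k=1 before rhs at j=2)
  i=2: ✓ (rhs at j=2)
  i=3: ✗ (no rhs in [3,9])
  i=4: ✗ (lhs fails at k=5 before rhs at j=10)
  i=5: ✗ (lhs fails at k=5 before rhs at j=10)

0, 2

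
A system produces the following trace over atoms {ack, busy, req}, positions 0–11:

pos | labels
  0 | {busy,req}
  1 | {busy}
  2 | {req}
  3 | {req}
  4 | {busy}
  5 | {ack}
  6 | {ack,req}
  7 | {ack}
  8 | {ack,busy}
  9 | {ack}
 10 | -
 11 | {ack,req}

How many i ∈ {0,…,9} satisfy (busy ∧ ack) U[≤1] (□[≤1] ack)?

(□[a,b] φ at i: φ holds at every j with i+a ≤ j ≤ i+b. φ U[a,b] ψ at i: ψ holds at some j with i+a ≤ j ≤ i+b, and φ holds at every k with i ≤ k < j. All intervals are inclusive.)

Evaluate at each i in [0,9]:
  i=0: ✗ (no rhs in [0,1])
  i=1: ✗ (no rhs in [1,2])
  i=2: ✗ (no rhs in [2,3])
  i=3: ✗ (no rhs in [3,4])
  i=4: ✗ (lhs fails at k=4 before rhs at j=5)
  i=5: ✓ (rhs at j=5)
  i=6: ✓ (rhs at j=6)
  i=7: ✓ (rhs at j=7)
  i=8: ✓ (rhs at j=8)
  i=9: ✗ (no rhs in [9,10])
Positions where it holds: {5, 6, 7, 8} → 4.

4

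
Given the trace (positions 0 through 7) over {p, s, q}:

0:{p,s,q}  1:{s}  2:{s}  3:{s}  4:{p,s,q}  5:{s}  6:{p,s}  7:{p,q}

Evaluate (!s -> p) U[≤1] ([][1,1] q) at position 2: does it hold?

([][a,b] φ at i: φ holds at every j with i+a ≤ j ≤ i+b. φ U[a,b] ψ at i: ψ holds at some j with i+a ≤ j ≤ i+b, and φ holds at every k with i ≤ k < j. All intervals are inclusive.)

True

Need some j in [2,3] with [][1,1] q, and (!s -> p) at every k in [2,j-1].
  j=2: [][1,1] q — fails at 3.
  j=3: [][1,1] q holds; (!s -> p) holds at every k in [2,2] → satisfied.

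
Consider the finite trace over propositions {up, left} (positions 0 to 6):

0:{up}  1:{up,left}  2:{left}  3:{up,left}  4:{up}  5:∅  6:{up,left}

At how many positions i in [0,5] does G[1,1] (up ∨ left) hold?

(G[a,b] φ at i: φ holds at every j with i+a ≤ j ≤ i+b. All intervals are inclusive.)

Evaluate at each i in [0,5]:
  i=0: ✓ (all of [1,1])
  i=1: ✓ (all of [2,2])
  i=2: ✓ (all of [3,3])
  i=3: ✓ (all of [4,4])
  i=4: ✗ (fails at j=5)
  i=5: ✓ (all of [6,6])
Positions where it holds: {0, 1, 2, 3, 5} → 5.

5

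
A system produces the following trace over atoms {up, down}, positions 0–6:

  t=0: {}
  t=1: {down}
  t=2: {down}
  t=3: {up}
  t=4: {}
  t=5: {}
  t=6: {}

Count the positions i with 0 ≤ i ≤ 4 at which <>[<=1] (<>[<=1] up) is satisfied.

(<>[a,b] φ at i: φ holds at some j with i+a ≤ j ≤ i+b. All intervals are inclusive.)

3

Evaluate at each i in [0,4]:
  i=0: ✗ (none in [0,1])
  i=1: ✓ (witness j=2)
  i=2: ✓ (witness j=2)
  i=3: ✓ (witness j=3)
  i=4: ✗ (none in [4,5])
Positions where it holds: {1, 2, 3} → 3.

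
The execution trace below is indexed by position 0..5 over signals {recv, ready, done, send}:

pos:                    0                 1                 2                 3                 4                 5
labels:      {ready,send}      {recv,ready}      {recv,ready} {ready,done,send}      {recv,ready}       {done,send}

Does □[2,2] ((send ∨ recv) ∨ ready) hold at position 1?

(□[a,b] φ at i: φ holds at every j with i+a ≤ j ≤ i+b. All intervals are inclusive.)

Check ((send ∨ recv) ∨ ready) at every j in [3,3]:
  j=3: true
All positions satisfy it → formula holds.

Holds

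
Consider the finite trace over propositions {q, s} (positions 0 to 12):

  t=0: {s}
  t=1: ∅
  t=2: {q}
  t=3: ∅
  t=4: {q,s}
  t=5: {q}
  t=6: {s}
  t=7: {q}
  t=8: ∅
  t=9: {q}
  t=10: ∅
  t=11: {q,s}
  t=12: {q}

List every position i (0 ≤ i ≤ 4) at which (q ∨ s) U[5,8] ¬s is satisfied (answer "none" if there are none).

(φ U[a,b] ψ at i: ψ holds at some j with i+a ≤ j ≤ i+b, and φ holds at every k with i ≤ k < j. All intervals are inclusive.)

none

Evaluate at each i in [0,4]:
  i=0: ✗ (lhs fails at k=1 before rhs at j=5)
  i=1: ✗ (lhs fails at k=1 before rhs at j=7)
  i=2: ✗ (lhs fails at k=3 before rhs at j=7)
  i=3: ✗ (lhs fails at k=3 before rhs at j=8)
  i=4: ✗ (lhs fails at k=8 before rhs at j=9)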